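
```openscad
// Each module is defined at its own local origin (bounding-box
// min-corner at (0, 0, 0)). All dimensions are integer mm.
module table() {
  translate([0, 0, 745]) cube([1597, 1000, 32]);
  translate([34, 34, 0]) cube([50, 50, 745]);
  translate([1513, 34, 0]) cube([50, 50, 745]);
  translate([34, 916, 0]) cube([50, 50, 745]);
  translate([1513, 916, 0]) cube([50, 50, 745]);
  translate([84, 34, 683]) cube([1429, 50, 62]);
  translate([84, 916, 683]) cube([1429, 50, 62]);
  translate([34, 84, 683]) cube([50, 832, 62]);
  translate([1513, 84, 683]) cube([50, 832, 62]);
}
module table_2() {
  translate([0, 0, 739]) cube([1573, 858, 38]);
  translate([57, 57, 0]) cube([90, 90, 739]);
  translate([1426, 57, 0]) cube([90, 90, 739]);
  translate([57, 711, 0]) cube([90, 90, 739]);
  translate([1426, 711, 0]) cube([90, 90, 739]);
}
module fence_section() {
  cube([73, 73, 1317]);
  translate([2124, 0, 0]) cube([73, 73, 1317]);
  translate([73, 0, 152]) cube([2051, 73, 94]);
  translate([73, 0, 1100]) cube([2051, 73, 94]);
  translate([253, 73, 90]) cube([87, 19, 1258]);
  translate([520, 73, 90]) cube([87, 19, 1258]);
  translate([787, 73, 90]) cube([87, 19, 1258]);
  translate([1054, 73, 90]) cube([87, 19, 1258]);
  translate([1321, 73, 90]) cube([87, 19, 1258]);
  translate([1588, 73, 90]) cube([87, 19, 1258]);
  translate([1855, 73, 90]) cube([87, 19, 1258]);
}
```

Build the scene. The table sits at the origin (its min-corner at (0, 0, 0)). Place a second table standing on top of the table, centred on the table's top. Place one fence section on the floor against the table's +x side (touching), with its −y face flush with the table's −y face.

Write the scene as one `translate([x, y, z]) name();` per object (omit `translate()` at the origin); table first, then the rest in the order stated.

table();
translate([12, 71, 777]) table_2();
translate([1597, 0, 0]) fence_section();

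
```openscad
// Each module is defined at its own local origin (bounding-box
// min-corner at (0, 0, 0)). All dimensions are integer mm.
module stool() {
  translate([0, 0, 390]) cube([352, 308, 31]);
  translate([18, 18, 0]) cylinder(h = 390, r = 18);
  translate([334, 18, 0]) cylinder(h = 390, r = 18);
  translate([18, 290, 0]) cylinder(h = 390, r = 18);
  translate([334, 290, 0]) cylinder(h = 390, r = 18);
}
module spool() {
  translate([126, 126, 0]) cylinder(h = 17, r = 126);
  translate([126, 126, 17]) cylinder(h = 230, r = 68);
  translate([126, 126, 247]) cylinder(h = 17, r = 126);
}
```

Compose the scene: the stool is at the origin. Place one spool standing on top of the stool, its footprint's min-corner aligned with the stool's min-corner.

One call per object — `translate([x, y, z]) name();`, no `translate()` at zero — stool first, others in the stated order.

stool();
translate([0, 0, 421]) spool();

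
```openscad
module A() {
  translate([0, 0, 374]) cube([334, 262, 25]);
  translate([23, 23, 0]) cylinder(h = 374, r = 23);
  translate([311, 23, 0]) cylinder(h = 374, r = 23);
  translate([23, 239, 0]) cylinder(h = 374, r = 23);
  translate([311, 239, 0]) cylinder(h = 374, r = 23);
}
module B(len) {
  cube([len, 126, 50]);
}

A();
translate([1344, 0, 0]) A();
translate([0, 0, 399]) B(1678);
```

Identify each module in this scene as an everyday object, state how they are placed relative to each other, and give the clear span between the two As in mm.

A is a stool. B is a beam. A beam spans the tops of two stools. The clear span between the two stools is 1010 mm.

Second stool starts at x = 1344; first ends at x = 334; clear span = 1344 − 334 = 1010 mm.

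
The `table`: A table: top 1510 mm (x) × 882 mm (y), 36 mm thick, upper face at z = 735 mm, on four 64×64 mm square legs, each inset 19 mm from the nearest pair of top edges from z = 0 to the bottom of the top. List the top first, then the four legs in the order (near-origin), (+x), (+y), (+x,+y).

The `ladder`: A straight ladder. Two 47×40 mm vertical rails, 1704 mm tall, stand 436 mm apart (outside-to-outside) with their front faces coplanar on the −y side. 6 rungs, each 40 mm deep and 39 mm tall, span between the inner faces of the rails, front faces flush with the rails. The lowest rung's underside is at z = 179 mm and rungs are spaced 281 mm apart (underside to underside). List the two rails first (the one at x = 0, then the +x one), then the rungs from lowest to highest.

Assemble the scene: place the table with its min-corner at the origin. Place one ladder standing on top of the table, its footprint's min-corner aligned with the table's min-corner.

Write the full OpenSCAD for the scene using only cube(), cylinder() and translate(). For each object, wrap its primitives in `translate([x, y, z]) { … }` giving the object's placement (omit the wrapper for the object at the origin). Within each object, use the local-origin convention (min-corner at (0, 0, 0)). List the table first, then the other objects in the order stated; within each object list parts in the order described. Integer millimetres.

translate([0, 0, 699]) cube([1510, 882, 36]);
translate([19, 19, 0]) cube([64, 64, 699]);
translate([1427, 19, 0]) cube([64, 64, 699]);
translate([19, 799, 0]) cube([64, 64, 699]);
translate([1427, 799, 0]) cube([64, 64, 699]);
translate([0, 0, 735]) {
  cube([47, 40, 1704]);
  translate([389, 0, 0]) cube([47, 40, 1704]);
  translate([47, 0, 179]) cube([342, 40, 39]);
  translate([47, 0, 460]) cube([342, 40, 39]);
  translate([47, 0, 741]) cube([342, 40, 39]);
  translate([47, 0, 1022]) cube([342, 40, 39]);
  translate([47, 0, 1303]) cube([342, 40, 39]);
  translate([47, 0, 1584]) cube([342, 40, 39]);
}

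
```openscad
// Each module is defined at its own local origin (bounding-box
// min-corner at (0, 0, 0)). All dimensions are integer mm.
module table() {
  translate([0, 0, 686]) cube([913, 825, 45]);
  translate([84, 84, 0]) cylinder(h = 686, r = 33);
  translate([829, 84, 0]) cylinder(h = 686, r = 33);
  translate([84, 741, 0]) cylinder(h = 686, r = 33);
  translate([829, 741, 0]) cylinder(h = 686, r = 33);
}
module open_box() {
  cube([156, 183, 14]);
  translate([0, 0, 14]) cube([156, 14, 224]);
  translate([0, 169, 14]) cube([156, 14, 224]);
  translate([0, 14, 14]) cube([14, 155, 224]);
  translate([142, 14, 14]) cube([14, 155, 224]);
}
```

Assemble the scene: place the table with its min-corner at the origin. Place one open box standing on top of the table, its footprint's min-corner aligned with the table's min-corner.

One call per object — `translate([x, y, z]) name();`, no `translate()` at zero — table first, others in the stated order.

table();
translate([0, 0, 731]) open_box();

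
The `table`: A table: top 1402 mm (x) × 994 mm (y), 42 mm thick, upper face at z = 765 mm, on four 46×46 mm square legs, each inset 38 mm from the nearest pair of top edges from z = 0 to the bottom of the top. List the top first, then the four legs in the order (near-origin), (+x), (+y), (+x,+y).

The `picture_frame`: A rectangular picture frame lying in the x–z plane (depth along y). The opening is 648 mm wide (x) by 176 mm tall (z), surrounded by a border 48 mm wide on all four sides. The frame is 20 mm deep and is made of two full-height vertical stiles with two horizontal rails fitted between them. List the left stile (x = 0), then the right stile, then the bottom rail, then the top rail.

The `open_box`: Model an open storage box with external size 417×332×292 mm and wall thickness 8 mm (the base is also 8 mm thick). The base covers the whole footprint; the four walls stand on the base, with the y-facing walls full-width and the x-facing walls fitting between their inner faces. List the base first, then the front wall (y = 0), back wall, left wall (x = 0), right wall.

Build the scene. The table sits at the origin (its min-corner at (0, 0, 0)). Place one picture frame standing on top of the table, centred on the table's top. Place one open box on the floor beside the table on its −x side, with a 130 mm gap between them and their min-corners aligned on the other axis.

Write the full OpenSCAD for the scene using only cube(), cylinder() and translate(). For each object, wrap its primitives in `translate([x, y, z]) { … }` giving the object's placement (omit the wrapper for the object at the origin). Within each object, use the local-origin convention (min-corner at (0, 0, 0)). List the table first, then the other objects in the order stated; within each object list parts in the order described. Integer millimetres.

translate([0, 0, 723]) cube([1402, 994, 42]);
translate([38, 38, 0]) cube([46, 46, 723]);
translate([1318, 38, 0]) cube([46, 46, 723]);
translate([38, 910, 0]) cube([46, 46, 723]);
translate([1318, 910, 0]) cube([46, 46, 723]);
translate([329, 487, 765]) {
  cube([48, 20, 272]);
  translate([696, 0, 0]) cube([48, 20, 272]);
  translate([48, 0, 0]) cube([648, 20, 48]);
  translate([48, 0, 224]) cube([648, 20, 48]);
}
translate([-547, 0, 0]) {
  cube([417, 332, 8]);
  translate([0, 0, 8]) cube([417, 8, 284]);
  translate([0, 324, 8]) cube([417, 8, 284]);
  translate([0, 8, 8]) cube([8, 316, 284]);
  translate([409, 8, 8]) cube([8, 316, 284]);
}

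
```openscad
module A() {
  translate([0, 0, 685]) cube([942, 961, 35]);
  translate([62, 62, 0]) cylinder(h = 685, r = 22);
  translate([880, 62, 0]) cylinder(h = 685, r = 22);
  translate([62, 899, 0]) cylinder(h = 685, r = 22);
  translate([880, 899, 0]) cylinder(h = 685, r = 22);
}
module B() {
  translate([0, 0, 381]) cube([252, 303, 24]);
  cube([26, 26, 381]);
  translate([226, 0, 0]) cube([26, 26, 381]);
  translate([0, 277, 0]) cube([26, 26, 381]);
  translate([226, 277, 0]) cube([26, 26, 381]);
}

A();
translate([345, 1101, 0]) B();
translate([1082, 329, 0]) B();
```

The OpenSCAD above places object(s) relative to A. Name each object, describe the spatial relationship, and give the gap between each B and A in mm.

A is a table. B is a stool. Two stools sit around the table at the +y, +x sides. The gap between each stool and the table is 140 mm.

Each stool's nearest face is 140 mm from the table's bounding box.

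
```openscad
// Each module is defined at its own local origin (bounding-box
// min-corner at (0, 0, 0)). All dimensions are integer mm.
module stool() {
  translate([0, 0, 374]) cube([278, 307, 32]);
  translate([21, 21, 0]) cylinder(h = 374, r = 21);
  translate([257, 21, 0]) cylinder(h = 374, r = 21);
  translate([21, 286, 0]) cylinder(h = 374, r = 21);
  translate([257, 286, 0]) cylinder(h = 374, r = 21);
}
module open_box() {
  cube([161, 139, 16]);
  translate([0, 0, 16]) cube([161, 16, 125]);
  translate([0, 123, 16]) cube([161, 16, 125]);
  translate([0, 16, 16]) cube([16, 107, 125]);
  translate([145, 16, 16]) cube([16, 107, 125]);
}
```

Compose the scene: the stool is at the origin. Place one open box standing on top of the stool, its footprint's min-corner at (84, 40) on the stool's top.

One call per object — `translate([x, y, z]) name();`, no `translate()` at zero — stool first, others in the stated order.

stool();
translate([84, 40, 406]) open_box();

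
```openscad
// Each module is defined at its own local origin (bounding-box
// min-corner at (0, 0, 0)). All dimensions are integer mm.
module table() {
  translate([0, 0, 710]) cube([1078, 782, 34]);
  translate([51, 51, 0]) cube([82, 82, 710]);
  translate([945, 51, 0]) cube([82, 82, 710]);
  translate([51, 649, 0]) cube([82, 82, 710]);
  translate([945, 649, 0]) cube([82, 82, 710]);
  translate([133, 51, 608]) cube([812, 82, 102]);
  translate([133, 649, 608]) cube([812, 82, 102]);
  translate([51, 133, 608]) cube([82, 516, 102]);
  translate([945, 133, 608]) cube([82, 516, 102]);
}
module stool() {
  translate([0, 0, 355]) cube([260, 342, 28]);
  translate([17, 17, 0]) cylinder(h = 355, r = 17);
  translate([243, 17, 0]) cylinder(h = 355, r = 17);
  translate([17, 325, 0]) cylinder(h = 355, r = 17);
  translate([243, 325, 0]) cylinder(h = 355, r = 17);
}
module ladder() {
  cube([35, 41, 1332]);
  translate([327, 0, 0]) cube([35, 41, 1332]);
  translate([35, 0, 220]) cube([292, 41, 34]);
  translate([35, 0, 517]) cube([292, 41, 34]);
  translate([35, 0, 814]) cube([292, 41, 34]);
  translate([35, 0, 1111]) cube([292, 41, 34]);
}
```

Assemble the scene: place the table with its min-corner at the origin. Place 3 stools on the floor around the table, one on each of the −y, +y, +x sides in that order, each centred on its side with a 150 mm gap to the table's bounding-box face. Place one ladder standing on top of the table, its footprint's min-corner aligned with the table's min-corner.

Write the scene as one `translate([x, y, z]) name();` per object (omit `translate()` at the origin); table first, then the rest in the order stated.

table();
translate([409, -492, 0]) stool();
translate([409, 932, 0]) stool();
translate([1228, 220, 0]) stool();
translate([0, 0, 744]) ladder();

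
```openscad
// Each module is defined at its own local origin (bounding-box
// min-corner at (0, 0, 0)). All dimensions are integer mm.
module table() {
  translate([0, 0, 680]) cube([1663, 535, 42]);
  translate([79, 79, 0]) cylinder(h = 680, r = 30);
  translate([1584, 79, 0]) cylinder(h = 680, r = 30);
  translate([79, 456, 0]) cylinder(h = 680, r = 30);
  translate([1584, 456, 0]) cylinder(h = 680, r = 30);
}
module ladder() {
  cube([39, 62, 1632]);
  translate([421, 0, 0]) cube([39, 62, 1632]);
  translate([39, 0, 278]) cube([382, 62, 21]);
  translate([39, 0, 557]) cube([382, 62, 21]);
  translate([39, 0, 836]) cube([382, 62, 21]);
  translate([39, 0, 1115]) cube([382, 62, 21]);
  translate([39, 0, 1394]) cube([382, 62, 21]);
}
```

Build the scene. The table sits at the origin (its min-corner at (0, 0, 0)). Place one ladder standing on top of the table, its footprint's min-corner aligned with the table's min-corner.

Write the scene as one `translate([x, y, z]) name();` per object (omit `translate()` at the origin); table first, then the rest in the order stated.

table();
translate([0, 0, 722]) ladder();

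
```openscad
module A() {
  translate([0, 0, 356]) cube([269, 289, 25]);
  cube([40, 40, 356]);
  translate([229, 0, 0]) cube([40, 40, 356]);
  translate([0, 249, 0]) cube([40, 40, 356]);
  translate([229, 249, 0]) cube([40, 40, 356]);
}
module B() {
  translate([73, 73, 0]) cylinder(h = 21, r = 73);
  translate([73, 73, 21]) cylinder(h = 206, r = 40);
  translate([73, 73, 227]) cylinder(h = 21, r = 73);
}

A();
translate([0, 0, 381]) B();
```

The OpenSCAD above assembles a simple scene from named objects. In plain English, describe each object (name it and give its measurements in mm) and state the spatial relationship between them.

A is a four-legged stool. The seat is 269×289 mm, 25 mm thick, top at z = 381 mm. It stands on four square legs, each 40×40 mm in cross-section, from z = 0 to the seat underside, each flush with a corner of the seat.

B is a spool: two coaxial disc flanges of radius 73 mm and thickness 21 mm, joined by a core cylinder of radius 40 mm and height 206 mm. The lower flange rests on z = 0 and the three cylinders share a vertical axis.

The spool is on top of the stool.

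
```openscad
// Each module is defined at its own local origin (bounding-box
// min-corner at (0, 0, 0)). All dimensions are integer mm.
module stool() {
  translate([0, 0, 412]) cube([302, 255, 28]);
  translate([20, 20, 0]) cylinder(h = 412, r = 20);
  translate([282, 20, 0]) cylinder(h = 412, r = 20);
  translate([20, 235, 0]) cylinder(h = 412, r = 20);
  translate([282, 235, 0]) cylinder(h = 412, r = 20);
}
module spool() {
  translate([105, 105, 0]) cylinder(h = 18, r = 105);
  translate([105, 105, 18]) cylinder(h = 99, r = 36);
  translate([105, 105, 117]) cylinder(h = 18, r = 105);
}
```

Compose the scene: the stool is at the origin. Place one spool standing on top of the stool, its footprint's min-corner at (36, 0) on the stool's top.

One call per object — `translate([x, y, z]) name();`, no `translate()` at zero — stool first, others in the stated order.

stool();
translate([36, 0, 440]) spool();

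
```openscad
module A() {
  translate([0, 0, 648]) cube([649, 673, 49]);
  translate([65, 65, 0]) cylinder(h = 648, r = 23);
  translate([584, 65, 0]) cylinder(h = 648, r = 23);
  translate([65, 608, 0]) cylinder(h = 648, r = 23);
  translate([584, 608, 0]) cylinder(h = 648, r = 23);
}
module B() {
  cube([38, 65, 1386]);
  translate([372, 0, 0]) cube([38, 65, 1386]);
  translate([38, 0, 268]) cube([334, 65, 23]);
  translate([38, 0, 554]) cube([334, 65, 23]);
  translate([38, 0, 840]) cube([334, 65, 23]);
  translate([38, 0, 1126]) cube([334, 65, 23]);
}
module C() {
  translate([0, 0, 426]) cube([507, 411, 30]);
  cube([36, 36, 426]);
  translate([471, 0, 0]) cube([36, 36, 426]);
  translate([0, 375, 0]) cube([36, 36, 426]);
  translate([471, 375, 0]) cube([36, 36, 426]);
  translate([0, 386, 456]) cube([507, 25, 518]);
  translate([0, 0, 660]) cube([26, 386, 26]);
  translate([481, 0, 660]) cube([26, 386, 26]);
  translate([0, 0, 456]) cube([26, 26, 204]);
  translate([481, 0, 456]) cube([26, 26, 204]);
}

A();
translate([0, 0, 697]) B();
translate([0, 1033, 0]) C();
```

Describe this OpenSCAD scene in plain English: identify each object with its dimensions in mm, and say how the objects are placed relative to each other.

A is a table with a 649×673 mm rectangular top, 49 mm thick, top surface at z = 697 mm, supported by four round legs of 46 mm diameter, each leg's bounding box inset 42 mm from the nearest pair of top edges, running from the floor.

B is a wooden ladder with two side rails of 38×65 mm section and 1386 mm height, set 410 mm apart overall. Between them run 4 rectangular rungs (65 mm deep, 23 mm thick), front faces flush with the rails' −y face. The bottom of the first rung is 268 mm above the floor and each subsequent rung is 286 mm higher than the one below.

C is a chair. The seat is a 507×411×30 mm slab with its top at z = 456 mm, on four 36×36 mm corner legs (flush with the seat edges, standing on z = 0). A flat backrest 25 mm thick, 518 mm tall, spans the full seat width and rises from the seat top along its +y edge, rear face flush with the rear of the seat. Two armrests of 26×26 mm section run along each side from the seat's front edge to the front of the backrest, top faces 230 mm above the seat top and outer faces flush with the seat's x-edges; a 26×26 mm post under the front of each armrest stands on the seat at the front corner.

The ladder is on top of the table. The chair is on the floor beside the table on its +y side.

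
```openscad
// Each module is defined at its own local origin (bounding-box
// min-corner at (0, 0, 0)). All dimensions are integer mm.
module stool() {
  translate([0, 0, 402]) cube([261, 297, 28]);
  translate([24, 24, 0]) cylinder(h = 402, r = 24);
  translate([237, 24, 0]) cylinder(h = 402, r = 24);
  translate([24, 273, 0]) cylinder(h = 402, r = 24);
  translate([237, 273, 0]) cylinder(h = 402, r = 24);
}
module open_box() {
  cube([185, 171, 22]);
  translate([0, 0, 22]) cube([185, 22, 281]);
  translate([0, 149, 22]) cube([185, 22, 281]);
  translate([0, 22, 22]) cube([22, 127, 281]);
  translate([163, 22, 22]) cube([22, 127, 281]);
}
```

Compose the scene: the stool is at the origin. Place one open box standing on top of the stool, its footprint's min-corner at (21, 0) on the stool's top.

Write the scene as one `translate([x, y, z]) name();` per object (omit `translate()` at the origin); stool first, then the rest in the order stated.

stool();
translate([21, 0, 430]) open_box();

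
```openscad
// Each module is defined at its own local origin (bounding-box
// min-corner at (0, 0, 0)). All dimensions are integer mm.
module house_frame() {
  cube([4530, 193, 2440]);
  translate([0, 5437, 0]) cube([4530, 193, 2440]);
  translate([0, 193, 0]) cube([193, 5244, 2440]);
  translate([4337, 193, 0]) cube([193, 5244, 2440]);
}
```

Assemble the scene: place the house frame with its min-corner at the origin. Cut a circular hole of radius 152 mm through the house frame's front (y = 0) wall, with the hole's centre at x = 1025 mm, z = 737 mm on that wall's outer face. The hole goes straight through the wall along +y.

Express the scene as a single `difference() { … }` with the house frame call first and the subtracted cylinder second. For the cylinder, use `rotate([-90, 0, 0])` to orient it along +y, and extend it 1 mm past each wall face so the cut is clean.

difference() {
  house_frame();
  translate([1025, -1, 737]) rotate([-90, 0, 0]) cylinder(h = 195, r = 152);
}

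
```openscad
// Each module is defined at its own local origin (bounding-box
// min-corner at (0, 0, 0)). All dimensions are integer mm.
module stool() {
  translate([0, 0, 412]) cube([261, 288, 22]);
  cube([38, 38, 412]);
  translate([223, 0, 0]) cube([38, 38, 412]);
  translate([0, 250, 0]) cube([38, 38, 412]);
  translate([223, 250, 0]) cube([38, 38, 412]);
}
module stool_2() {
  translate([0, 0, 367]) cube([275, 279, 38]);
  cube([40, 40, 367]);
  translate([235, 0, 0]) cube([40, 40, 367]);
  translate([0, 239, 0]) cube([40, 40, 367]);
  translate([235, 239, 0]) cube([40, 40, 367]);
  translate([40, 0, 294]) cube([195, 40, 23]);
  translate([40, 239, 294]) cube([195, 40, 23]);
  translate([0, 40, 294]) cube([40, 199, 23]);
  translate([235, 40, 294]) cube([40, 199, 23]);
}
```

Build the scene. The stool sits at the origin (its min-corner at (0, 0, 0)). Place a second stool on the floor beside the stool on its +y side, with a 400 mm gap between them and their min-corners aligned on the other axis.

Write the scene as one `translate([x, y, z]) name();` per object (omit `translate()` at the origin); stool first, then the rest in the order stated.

stool();
translate([0, 688, 0]) stool_2();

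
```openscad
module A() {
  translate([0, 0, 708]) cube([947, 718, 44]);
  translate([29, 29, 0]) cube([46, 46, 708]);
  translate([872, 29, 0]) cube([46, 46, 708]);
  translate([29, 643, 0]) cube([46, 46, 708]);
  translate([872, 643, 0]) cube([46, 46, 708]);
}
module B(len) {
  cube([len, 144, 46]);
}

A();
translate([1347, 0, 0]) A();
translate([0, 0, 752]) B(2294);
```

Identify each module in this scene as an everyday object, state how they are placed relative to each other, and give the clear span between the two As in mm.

Second table starts at x = 1347; first ends at x = 947; clear span = 1347 − 947 = 400 mm.

A is a table. B is a beam. A beam spans the tops of two tables. The clear span between the two tables is 400 mm.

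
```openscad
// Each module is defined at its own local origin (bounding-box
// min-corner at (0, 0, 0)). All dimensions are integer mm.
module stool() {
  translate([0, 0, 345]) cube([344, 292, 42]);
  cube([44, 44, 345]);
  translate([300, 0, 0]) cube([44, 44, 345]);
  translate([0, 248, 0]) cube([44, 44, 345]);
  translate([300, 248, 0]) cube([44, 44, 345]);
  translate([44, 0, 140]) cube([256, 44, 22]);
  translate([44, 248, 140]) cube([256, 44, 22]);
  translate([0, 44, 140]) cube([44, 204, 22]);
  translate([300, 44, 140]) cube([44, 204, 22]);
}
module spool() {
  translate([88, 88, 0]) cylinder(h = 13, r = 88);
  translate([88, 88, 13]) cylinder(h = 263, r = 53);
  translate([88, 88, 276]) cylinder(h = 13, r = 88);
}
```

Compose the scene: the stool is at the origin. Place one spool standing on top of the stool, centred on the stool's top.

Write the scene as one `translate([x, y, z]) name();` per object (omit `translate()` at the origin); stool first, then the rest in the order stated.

stool();
translate([84, 58, 387]) spool();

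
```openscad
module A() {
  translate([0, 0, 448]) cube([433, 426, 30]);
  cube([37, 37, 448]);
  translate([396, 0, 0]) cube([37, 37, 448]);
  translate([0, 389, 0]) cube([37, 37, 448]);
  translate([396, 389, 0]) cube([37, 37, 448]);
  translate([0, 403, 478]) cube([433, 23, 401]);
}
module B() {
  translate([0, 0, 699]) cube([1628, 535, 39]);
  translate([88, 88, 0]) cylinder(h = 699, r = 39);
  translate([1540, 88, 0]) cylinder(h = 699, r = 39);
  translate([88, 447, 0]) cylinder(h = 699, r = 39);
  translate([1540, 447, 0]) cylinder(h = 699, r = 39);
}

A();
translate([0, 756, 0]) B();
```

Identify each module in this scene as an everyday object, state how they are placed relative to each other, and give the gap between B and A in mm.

A is a chair. B is a table. The table is on the floor beside the chair on its +y side. The gap between the table and the chair is 330 mm.

The table's nearest face is 330 mm from the chair's +y face.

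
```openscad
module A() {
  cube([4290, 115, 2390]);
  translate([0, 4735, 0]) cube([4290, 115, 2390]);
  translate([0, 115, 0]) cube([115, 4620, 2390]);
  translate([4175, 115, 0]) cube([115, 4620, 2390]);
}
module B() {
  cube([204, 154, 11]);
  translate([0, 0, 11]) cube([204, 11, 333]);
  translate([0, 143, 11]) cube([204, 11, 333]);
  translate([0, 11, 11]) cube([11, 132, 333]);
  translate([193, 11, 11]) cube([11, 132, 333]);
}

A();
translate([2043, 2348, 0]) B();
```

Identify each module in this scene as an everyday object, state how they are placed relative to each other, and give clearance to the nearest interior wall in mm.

A is a house frame. B is an open box. The open box sits inside the house frame, centred. The clearance to the nearest interior wall is 1928 mm.

Clearances: x = 1928, y = 2233; minimum 1928 mm.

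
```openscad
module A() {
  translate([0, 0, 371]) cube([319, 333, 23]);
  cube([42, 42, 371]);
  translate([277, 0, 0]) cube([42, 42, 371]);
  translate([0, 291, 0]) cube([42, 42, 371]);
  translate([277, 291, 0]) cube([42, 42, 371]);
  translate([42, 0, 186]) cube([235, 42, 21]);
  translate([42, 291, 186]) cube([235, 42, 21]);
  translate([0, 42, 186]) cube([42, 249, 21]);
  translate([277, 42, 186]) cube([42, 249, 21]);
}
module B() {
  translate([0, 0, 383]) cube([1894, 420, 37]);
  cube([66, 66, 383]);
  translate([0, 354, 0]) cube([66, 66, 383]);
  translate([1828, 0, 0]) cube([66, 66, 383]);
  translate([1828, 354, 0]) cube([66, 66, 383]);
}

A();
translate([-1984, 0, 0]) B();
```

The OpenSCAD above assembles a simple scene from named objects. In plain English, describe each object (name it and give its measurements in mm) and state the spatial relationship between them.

A is a simple wooden stool: a rectangular seat 319 mm (x) by 333 mm (y), 23 mm thick, top face at z = 394 mm, on four square legs, each 42×42 mm in cross-section. The legs rest on z = 0, each flush with a corner of the seat. Four stretchers, 42 mm wide and 21 mm tall, connect adjacent legs with their undersides at z = 186 mm, each running between the inner faces of the legs it joins and aligned with the legs' outer faces on the other axis.

B is a bench: a 1894×420 mm seat slab, 37 mm thick, top at z = 420 mm, on four 66×66 mm square legs flush with the seat corners and standing on z = 0.

The bench is on the floor beside the stool on its −x side.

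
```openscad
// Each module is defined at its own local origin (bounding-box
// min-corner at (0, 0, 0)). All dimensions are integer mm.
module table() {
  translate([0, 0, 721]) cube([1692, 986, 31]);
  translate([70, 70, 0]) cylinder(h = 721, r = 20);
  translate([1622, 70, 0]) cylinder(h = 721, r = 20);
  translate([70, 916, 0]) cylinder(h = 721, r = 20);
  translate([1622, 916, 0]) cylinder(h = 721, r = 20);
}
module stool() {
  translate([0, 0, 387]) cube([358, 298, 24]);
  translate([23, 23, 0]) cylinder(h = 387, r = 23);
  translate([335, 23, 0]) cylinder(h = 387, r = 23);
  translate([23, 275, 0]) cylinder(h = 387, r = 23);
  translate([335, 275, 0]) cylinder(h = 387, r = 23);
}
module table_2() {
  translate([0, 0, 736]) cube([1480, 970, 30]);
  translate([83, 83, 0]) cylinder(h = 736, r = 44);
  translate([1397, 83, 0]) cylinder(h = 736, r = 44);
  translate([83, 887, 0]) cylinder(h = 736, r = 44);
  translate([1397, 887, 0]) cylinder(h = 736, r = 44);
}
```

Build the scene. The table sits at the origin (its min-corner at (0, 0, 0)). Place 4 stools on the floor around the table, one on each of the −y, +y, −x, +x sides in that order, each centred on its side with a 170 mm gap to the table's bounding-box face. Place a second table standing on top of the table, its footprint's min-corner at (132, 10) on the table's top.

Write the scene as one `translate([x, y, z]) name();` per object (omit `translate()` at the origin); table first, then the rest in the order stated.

table();
translate([667, -468, 0]) stool();
translate([667, 1156, 0]) stool();
translate([-528, 344, 0]) stool();
translate([1862, 344, 0]) stool();
translate([132, 10, 752]) table_2();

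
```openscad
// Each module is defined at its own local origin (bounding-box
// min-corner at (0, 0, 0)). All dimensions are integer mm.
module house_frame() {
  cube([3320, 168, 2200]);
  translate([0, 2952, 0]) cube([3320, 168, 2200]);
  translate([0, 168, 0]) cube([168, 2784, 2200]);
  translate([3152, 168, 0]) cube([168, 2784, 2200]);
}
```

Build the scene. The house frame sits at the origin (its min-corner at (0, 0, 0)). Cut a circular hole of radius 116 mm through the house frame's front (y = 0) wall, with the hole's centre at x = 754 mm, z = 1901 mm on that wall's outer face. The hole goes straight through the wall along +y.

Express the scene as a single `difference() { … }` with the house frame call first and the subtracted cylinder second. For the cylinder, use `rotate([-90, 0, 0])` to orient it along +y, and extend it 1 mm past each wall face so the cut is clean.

difference() {
  house_frame();
  translate([754, -1, 1901]) rotate([-90, 0, 0]) cylinder(h = 170, r = 116);
}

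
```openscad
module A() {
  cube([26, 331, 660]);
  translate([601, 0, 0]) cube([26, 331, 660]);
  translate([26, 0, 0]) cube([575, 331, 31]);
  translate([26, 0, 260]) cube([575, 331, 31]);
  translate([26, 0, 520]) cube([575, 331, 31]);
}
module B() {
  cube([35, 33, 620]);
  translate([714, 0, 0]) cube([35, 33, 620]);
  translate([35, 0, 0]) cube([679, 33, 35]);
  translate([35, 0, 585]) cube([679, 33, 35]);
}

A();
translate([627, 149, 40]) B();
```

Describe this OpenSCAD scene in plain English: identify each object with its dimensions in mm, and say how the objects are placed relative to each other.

A is an open bookshelf. Two side panels, each 26 mm thick, 331 mm deep and 660 mm tall, stand 627 mm apart (outside-to-outside). Between them sit 3 shelves, each 31 mm thick and 331 mm deep, spanning the full gap between the sides. The bottom shelf rests on the floor (its underside at z = 0) and the clear gap between one shelf's top and the next shelf's underside is 229 mm.

B is a rectangular picture frame lying in the x–z plane (depth along y). The opening is 679 mm wide (x) by 550 mm tall (z), surrounded by a border 35 mm wide on all four sides. The frame is 33 mm deep and is made of two full-height vertical stiles with two horizontal rails fitted between them.

The picture frame is beside the bookshelf with their tops flush at z = 660.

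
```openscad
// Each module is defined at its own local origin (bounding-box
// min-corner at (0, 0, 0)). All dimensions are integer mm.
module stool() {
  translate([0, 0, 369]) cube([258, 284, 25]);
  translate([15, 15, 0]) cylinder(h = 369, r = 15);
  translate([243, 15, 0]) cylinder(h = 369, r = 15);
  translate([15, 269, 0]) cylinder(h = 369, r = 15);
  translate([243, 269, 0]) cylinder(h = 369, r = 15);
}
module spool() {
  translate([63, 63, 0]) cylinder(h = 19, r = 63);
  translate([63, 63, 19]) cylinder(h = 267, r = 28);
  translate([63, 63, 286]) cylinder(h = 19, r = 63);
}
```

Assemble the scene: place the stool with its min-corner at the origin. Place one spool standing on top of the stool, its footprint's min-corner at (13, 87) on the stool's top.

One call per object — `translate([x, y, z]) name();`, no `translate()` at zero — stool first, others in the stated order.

stool();
translate([13, 87, 394]) spool();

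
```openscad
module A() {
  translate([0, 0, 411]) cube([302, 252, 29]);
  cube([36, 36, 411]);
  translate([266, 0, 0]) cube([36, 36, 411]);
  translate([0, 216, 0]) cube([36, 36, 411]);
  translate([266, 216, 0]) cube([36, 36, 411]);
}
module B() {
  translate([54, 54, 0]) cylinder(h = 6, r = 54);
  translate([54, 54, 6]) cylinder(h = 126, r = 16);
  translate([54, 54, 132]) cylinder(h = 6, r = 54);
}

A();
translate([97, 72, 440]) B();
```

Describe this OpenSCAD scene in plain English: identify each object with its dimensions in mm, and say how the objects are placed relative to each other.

A is a four-legged stool. The seat is 302×252 mm, 29 mm thick, top at z = 440 mm. It stands on four square legs, each 36×36 mm in cross-section, from z = 0 to the seat underside, each flush with a corner of the seat.

B is a spool: two coaxial disc flanges of radius 54 mm and thickness 6 mm, joined by a core cylinder of radius 16 mm and height 126 mm. The lower flange rests on z = 0 and the three cylinders share a vertical axis.

The spool is on top of the stool, centred.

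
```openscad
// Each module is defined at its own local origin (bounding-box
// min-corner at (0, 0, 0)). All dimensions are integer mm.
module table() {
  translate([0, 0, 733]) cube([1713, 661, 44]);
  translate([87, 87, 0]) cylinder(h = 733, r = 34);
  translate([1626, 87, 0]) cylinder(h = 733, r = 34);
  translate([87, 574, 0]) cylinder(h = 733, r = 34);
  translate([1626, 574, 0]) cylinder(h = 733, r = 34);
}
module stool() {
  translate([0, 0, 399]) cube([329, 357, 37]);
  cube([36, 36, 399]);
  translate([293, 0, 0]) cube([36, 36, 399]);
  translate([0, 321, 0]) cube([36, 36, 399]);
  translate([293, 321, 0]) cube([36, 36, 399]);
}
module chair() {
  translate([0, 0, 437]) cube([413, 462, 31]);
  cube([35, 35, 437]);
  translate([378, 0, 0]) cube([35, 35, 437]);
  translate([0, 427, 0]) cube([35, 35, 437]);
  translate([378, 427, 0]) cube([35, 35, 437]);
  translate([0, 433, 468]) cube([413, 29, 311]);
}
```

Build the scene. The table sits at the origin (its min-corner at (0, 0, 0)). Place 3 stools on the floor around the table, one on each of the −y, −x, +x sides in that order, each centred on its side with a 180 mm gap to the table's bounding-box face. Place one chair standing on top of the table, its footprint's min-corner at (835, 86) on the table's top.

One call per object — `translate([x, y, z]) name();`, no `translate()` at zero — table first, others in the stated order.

table();
translate([692, -537, 0]) stool();
translate([-509, 152, 0]) stool();
translate([1893, 152, 0]) stool();
translate([835, 86, 777]) chair();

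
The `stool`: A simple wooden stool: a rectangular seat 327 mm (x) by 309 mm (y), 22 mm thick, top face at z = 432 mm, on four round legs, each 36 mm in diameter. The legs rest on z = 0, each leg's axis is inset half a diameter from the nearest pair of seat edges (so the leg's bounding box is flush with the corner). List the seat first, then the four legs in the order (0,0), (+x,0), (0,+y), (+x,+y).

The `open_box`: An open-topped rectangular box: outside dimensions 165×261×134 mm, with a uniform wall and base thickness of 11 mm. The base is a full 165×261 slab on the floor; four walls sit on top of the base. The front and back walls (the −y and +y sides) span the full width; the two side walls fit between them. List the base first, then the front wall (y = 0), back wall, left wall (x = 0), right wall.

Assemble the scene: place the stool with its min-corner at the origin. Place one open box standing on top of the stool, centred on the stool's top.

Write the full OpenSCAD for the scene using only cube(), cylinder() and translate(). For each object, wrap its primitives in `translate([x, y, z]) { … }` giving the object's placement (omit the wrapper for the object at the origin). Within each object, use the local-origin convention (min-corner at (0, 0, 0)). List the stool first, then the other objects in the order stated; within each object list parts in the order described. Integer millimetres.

translate([0, 0, 410]) cube([327, 309, 22]);
translate([18, 18, 0]) cylinder(h = 410, r = 18);
translate([309, 18, 0]) cylinder(h = 410, r = 18);
translate([18, 291, 0]) cylinder(h = 410, r = 18);
translate([309, 291, 0]) cylinder(h = 410, r = 18);
translate([81, 24, 432]) {
  cube([165, 261, 11]);
  translate([0, 0, 11]) cube([165, 11, 123]);
  translate([0, 250, 11]) cube([165, 11, 123]);
  translate([0, 11, 11]) cube([11, 239, 123]);
  translate([154, 11, 11]) cube([11, 239, 123]);
}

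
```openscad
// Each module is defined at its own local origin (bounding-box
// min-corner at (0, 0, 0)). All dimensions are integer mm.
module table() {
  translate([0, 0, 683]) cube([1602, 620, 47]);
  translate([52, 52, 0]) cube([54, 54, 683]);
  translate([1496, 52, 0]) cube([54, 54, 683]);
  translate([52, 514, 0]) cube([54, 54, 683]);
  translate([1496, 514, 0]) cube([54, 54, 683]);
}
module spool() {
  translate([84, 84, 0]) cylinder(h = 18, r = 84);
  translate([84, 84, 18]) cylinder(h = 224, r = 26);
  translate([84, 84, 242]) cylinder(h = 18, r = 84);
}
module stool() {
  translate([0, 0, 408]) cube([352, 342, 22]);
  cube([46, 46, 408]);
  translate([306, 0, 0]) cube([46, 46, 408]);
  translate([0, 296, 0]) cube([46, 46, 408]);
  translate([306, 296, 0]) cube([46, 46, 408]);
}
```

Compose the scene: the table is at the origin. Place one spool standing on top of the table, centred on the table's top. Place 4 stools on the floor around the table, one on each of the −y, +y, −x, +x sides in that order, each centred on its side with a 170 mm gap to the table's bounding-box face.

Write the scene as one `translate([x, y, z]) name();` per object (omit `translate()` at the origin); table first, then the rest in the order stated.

table();
translate([717, 226, 730]) spool();
translate([625, -512, 0]) stool();
translate([625, 790, 0]) stool();
translate([-522, 139, 0]) stool();
translate([1772, 139, 0]) stool();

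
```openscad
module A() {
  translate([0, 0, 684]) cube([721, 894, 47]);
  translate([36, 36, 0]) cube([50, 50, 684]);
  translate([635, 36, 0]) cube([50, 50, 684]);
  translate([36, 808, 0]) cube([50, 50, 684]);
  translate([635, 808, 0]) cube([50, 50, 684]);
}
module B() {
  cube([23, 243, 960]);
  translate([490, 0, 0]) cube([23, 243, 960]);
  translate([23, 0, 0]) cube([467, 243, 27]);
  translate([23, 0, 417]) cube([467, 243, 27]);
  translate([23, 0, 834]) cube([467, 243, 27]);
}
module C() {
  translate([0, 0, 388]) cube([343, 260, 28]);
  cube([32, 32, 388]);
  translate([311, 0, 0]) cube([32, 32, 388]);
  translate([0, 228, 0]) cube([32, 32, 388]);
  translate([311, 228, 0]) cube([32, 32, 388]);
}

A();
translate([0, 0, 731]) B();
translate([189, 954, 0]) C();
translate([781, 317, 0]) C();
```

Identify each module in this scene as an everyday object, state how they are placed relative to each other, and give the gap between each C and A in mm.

Each stool's nearest face is 60 mm from the table's bounding box.

A is a table. B is a bookshelf. C is a stool. The bookshelf is on top of the table. Two stools sit around the table at the +y, +x sides. The gap between each stool and the table is 60 mm.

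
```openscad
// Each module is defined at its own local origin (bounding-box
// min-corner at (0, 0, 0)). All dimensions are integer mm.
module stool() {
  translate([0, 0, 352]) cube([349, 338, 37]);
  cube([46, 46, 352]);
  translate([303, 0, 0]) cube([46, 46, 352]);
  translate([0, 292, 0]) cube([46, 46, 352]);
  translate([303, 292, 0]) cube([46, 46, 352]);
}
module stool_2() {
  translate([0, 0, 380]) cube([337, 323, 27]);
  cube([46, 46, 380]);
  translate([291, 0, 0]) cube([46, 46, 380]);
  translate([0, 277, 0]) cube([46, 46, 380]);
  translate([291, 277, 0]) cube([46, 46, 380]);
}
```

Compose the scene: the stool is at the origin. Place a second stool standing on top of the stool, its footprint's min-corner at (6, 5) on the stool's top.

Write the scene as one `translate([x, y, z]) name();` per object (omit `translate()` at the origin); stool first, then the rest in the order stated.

stool();
translate([6, 5, 389]) stool_2();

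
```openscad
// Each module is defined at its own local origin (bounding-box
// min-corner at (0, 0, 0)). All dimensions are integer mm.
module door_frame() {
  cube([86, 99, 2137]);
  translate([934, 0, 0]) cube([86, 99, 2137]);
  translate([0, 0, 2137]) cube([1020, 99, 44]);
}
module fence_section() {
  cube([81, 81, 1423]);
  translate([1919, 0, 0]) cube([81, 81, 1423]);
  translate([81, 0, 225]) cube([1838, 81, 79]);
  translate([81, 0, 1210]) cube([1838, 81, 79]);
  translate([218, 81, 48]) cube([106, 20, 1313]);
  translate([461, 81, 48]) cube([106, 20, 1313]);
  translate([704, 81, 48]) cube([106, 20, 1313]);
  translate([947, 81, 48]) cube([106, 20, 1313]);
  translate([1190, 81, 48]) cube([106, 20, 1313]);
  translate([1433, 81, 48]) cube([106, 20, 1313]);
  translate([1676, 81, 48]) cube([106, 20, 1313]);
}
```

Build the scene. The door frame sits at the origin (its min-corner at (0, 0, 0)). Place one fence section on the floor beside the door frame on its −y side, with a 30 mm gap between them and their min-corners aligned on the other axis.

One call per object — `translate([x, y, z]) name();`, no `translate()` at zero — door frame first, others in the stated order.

door_frame();
translate([0, -131, 0]) fence_section();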